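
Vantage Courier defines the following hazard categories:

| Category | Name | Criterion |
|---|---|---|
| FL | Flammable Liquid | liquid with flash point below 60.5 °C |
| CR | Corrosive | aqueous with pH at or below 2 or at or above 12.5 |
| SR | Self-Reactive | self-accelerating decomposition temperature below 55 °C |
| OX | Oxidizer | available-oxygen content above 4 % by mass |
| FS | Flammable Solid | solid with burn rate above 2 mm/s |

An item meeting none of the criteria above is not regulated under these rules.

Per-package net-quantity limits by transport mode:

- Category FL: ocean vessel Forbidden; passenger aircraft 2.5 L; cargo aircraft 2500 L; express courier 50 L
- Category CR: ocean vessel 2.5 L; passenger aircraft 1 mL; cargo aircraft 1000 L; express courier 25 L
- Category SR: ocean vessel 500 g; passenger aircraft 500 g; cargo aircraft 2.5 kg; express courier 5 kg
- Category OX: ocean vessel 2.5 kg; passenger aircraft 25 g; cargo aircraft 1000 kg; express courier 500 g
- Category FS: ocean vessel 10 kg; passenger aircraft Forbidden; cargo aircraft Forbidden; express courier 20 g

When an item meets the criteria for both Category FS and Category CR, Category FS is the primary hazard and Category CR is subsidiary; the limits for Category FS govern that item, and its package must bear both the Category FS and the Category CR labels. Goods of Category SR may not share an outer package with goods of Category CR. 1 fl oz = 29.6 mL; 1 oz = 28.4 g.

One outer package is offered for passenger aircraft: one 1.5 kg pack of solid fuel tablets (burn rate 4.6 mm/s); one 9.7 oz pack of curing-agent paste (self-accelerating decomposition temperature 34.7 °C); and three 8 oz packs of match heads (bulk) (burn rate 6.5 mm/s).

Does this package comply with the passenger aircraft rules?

With burn rate 4.6 mm/s (> 2 mm/s), the solid fuel tablets fall in Category FS.
The curing-agent paste has self-accelerating decomposition temperature 34.7 °C, which is < 55 °C, so it is Category SR (Self-Reactive).
The match heads (bulk) have burn rate 6.5 mm/s, which is > 2 mm/s, so they are Category FS (Flammable Solid).
Category FS net quantity: 1.5 kg + (three 8 oz packs = 681.6 g) = 2181.6 g.
By passenger aircraft, Category FS is Forbidden regardless of quantity.
Category SR quantity: one 9.7 oz pack = 275.48 g.
275.48 g ≤ 500 g (passenger aircraft limit, Category SR) — within limit.
The segregation rule (Category SR with Category CR) does not apply to Category FS with Category SR.

No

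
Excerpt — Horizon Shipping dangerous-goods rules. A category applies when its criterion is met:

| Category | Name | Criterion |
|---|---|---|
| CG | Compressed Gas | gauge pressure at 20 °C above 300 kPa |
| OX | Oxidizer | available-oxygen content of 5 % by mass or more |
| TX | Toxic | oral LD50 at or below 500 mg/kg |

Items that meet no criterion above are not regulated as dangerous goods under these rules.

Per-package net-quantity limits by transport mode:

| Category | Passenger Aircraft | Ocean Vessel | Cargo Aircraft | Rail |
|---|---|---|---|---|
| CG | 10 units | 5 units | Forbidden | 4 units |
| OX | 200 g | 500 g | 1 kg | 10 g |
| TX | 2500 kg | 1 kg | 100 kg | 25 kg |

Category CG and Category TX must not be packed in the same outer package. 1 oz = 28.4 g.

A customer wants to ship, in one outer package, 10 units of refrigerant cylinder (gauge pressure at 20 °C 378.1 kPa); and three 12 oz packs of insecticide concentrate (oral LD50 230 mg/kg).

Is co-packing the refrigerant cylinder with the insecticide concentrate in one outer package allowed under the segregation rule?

Refrigerant cylinder: gauge pressure at 20 °C 378.1 kPa > 300 kPa → Category CG (Compressed Gas).
Oral LD50 230 mg/kg meets the Category TX criterion (Toxic), so the insecticide concentrate is Category TX.
Category CG and Category TX may not share an outer package.

No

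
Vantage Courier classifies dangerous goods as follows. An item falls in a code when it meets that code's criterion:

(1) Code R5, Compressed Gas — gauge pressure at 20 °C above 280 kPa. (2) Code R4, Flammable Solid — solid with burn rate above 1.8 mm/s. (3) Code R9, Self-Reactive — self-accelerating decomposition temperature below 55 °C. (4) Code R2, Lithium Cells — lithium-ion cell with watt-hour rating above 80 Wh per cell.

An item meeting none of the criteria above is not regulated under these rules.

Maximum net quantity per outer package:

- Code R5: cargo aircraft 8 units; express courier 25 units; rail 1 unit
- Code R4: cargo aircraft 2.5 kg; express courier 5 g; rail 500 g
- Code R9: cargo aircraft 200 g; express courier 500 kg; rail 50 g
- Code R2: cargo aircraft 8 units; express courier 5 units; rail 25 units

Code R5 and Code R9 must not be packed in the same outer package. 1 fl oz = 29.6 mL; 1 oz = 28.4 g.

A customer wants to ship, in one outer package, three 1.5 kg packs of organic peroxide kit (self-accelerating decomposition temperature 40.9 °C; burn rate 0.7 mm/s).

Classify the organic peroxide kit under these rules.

Organic peroxide kit: self-accelerating decomposition temperature 40.9 °C < 55 °C → Code R9 (Self-Reactive).

Code R9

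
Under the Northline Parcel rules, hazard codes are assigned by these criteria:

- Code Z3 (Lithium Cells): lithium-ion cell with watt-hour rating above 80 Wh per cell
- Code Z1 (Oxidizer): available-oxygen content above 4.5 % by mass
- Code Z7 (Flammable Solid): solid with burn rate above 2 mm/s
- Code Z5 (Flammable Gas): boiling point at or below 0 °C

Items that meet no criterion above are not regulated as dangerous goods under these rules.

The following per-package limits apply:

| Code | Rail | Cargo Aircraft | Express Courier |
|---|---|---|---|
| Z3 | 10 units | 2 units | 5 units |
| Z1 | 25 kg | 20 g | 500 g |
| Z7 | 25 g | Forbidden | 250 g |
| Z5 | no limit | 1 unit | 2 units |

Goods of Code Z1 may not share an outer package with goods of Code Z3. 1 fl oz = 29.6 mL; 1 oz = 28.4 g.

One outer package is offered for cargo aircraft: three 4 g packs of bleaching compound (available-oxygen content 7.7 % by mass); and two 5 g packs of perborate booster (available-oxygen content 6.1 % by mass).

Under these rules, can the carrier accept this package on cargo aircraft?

No

Available-oxygen content 7.7 % by mass meets the Code Z1 criterion (Oxidizer), so the bleaching compound is Code Z1.
Perborate booster: available-oxygen content 6.1 % by mass > 4.5 % by mass → Code Z1 (Oxidizer).
Total Code Z1: (three 4 g packs = 12 g) + (two 5 g packs = 10 g) = 22 g.
22 g exceeds the cargo aircraft limit of 20 g for Code Z1.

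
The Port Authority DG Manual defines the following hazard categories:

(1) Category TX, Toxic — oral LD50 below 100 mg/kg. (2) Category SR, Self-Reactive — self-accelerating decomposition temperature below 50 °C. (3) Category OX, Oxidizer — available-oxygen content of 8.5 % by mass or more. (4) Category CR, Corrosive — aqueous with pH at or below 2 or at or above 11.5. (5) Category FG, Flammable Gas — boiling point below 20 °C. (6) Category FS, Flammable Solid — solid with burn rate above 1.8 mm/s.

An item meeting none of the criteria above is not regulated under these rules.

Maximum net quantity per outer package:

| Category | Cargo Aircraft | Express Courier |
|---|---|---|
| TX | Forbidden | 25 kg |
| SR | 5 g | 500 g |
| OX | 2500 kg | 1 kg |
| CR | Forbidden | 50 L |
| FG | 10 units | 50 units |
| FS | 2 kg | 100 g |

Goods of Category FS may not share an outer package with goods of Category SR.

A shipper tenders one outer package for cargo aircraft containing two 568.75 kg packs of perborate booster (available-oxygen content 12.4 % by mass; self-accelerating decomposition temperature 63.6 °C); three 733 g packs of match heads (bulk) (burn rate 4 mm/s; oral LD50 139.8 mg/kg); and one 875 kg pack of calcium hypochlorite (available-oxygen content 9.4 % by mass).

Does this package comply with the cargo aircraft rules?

No

Perborate booster: available-oxygen content 12.4 % by mass ≥ 8.5 % by mass → Category OX (Oxidizer).
Burn rate 4 mm/s meets the Category FS criterion (Flammable Solid), so the match heads (bulk) are Category FS.
The calcium hypochlorite has available-oxygen content 9.4 % by mass, which is ≥ 8.5 % by mass, so it is Category OX (Oxidizer).
Category OX net quantity: (two 568.75 kg packs = 1137.5 kg) + 875 kg = 2012.5 kg.
2012.5 kg ≤ 2500 kg (cargo aircraft limit, Category OX) — within limit.
Category FS quantity: three 733 g packs = 2.199 kg.
2.199 kg exceeds the cargo aircraft limit of 2 kg for Category FS.
The segregation rule (Category FS with Category SR) does not apply to Category OX with Category FS.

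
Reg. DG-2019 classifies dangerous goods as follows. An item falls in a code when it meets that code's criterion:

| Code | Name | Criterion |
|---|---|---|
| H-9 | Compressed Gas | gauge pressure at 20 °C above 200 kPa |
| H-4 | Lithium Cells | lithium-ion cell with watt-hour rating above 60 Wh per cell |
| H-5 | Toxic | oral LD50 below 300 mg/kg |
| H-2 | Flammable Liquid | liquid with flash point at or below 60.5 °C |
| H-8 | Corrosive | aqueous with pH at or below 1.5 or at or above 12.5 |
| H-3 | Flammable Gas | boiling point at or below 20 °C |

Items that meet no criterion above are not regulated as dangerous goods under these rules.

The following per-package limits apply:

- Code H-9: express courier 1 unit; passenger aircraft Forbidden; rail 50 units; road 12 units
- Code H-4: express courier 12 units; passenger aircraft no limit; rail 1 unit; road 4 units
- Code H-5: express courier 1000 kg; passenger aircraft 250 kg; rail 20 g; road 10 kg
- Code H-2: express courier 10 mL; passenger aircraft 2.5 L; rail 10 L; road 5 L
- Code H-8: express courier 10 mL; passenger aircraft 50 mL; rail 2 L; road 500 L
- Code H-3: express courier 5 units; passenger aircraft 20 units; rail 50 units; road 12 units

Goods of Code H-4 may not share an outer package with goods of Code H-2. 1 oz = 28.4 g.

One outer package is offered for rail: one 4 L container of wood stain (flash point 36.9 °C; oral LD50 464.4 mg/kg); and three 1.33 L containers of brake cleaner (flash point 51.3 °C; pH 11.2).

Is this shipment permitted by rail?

Yes

With flash point 36.9 °C (≤ 60.5 °C), the wood stain falls in Code H-2.
Flash point 51.3 °C meets the Code H-2 criterion (Flammable Liquid), so the brake cleaner is Code H-2.
Total Code H-2: 4 L + (three 1.33 L containers = 3.99 L) = 7.99 L.
That is within the Code H-2 rail limit of 10 L.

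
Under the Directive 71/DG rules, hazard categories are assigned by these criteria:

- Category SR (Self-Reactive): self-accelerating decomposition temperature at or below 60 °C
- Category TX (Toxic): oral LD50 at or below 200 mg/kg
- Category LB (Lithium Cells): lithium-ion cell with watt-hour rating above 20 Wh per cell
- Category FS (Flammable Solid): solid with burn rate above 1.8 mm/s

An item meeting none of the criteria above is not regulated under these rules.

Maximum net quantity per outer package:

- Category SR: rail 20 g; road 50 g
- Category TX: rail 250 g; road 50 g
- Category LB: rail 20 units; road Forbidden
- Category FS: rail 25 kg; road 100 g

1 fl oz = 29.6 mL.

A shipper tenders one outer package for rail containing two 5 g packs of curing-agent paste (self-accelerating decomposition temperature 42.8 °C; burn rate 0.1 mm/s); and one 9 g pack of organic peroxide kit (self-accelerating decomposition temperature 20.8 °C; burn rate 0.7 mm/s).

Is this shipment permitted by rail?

The curing-agent paste has self-accelerating decomposition temperature 42.8 °C, which is ≤ 60 °C, so it is Category SR (Self-Reactive).
The organic peroxide kit has self-accelerating decomposition temperature 20.8 °C, which is ≤ 60 °C, so it is Category SR (Self-Reactive).
Total Category SR: (two 5 g packs = 10 g) + 9 g = 19 g.
19 g ≤ 20 g (rail limit, Category SR) — within limit.

Yes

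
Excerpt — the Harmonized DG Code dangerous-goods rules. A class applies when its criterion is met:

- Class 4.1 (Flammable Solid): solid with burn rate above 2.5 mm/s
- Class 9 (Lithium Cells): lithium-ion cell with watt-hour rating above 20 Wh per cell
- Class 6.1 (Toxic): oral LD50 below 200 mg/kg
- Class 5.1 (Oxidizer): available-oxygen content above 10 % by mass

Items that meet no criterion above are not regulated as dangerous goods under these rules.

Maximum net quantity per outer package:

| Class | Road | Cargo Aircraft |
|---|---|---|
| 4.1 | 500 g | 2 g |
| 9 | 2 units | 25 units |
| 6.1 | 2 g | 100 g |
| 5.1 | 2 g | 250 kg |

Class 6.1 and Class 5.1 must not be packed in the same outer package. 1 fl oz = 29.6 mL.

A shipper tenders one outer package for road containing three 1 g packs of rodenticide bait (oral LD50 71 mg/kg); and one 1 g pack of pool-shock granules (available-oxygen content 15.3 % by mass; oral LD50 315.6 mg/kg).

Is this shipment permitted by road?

Oral LD50 71 mg/kg meets the Class 6.1 criterion (Toxic), so the rodenticide bait is Class 6.1.
The pool-shock granules have available-oxygen content 15.3 % by mass, which is > 10 % by mass, so they are Class 5.1 (Oxidizer).
Class 6.1 quantity: three 1 g packs = 3 g.
That exceeds the Class 6.1 road limit of 2 g.
Class 5.1 quantity: 1 g.
That is within the Class 5.1 road limit of 2 g.
Class 6.1 and Class 5.1 may not share an outer package.

No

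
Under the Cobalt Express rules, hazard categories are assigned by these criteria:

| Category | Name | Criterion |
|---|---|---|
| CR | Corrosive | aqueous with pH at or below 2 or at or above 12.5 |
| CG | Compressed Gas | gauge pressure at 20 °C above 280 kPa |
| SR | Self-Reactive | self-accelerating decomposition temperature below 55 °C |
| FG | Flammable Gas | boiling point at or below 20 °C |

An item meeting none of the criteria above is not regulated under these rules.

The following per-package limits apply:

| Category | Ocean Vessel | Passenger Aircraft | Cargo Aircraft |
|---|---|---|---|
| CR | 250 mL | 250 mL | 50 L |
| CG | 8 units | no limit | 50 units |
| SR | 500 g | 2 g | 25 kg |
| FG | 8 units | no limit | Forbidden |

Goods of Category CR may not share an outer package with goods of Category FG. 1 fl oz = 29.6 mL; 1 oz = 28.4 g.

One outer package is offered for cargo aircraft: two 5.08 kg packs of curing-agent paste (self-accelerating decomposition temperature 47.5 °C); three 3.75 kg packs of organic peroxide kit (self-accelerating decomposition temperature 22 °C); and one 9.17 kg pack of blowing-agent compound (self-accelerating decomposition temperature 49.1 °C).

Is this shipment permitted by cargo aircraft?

With self-accelerating decomposition temperature 47.5 °C (< 55 °C), the curing-agent paste falls in Category SR.
With self-accelerating decomposition temperature 22 °C (< 55 °C), the organic peroxide kit falls in Category SR.
The blowing-agent compound has self-accelerating decomposition temperature 49.1 °C, which is < 55 °C, so it is Category SR (Self-Reactive).
Category SR net quantity: (two 5.08 kg packs = 10.16 kg) + (three 3.75 kg packs = 11.25 kg) + 9.17 kg = 30.58 kg.
That exceeds the Category SR cargo aircraft limit of 25 kg.

No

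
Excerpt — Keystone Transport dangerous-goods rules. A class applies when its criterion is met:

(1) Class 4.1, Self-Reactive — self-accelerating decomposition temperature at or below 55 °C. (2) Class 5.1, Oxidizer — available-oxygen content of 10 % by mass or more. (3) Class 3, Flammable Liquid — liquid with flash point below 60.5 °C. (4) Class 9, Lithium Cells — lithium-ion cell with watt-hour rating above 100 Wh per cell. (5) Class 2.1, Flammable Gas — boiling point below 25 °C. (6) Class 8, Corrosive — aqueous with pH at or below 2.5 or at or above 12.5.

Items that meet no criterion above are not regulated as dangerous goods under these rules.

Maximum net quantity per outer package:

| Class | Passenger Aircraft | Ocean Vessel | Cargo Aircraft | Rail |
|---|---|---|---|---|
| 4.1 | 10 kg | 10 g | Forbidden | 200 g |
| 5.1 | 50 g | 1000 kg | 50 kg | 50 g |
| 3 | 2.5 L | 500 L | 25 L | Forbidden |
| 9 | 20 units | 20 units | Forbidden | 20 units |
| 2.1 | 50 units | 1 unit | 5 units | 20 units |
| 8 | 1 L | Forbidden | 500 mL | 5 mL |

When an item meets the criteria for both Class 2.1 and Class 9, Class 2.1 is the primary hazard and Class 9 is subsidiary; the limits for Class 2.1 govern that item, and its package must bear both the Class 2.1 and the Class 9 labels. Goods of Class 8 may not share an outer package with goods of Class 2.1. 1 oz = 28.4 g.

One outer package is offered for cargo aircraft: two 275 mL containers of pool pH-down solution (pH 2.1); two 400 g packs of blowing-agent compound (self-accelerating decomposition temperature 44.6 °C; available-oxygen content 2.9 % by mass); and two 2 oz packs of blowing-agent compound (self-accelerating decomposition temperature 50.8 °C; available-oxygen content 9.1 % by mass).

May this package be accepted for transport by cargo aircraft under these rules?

pH 2.1 meets the Class 8 criterion (Corrosive), so the pool pH-down solution is Class 8.
The blowing-agent compound has self-accelerating decomposition temperature 44.6 °C, which is ≤ 55 °C, so it is Class 4.1 (Self-Reactive).
The blowing-agent compound has self-accelerating decomposition temperature 50.8 °C, which is ≤ 55 °C, so it is Class 4.1 (Self-Reactive).
Class 4.1 net quantity: (two 400 g packs = 800 g) + (two 2 oz packs = 113.6 g) = 913.6 g.
Class 4.1 is Forbidden by cargo aircraft.
Class 8 quantity: two 275 mL containers = 550 mL.
550 mL > 500 mL (cargo aircraft limit, Class 8) — over the limit.
The segregation rule (Class 8 with Class 2.1) does not apply to Class 4.1 with Class 8.

No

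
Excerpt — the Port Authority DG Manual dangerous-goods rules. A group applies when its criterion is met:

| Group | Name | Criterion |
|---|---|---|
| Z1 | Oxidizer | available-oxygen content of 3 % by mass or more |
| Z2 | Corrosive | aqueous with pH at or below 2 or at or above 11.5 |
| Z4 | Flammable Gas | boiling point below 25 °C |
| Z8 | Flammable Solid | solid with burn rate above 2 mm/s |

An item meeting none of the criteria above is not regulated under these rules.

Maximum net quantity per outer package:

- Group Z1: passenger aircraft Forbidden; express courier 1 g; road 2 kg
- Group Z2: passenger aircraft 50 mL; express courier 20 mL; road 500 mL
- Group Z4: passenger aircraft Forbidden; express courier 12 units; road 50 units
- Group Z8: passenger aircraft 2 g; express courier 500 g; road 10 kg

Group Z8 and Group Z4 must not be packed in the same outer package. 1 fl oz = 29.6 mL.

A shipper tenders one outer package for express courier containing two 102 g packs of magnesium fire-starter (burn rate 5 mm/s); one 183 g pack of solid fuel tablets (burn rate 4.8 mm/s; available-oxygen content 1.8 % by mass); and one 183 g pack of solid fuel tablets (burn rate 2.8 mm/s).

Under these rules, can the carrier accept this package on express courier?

Magnesium fire-starter: burn rate 5 mm/s > 2 mm/s → Group Z8 (Flammable Solid).
With burn rate 4.8 mm/s (> 2 mm/s), the solid fuel tablets fall in Group Z8.
Burn rate 2.8 mm/s meets the Group Z8 criterion (Flammable Solid), so the solid fuel tablets are Group Z8.
Group Z8 net quantity: (two 102 g packs = 204 g) + 183 g + 183 g = 570 g.
That exceeds the Group Z8 express courier limit of 500 g.

No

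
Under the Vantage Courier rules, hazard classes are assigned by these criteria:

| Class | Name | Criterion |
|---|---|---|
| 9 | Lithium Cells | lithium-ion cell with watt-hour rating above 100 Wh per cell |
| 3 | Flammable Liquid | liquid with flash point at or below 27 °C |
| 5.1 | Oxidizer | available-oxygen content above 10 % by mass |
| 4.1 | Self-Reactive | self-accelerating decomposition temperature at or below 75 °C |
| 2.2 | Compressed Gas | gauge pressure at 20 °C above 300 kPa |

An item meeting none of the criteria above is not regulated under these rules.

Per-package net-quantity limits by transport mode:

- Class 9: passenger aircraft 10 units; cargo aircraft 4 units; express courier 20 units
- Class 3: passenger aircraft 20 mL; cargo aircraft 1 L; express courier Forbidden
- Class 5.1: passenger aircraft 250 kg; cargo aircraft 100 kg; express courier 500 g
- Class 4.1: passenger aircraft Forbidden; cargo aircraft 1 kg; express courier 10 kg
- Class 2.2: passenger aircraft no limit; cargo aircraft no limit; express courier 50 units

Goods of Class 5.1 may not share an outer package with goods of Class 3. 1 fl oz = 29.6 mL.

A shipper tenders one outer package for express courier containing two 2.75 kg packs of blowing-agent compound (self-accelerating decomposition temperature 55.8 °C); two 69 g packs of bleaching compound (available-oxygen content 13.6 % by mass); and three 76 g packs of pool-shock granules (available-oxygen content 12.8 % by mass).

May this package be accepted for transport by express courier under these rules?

Yes

Blowing-agent compound: self-accelerating decomposition temperature 55.8 °C ≤ 75 °C → Class 4.1 (Self-Reactive).
With available-oxygen content 13.6 % by mass (> 10 % by mass), the bleaching compound falls in Class 5.1.
The pool-shock granules have available-oxygen content 12.8 % by mass, which is > 10 % by mass, so they are Class 5.1 (Oxidizer).
Class 5.1 net quantity: (two 69 g packs = 138 g) + (three 76 g packs = 228 g) = 366 g.
366 g is within the express courier limit of 500 g for Class 5.1.
Class 4.1 quantity: two 2.75 kg packs = 5.5 kg.
That is within the Class 4.1 express courier limit of 10 kg.
The segregation rule (Class 5.1 with Class 3) does not apply to Class 5.1 with Class 4.1.
Every hazard class is within its express courier limit and no segregation rule is violated.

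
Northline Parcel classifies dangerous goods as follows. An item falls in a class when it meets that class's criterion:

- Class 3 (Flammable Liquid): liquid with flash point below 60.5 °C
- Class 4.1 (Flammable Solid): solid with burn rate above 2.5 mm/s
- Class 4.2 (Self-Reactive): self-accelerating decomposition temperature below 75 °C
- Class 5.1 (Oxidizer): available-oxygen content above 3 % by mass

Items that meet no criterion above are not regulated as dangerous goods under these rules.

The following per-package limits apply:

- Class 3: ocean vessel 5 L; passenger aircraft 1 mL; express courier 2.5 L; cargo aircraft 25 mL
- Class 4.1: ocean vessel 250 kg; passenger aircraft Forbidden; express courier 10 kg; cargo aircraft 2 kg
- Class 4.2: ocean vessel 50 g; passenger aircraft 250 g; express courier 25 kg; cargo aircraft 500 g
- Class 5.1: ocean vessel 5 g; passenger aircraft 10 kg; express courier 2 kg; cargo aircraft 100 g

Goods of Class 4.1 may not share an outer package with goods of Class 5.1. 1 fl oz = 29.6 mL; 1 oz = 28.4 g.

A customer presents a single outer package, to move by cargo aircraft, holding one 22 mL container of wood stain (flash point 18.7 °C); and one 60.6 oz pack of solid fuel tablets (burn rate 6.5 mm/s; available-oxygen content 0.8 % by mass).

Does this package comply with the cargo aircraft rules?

Yes

The wood stain has flash point 18.7 °C, which is < 60.5 °C, so it is Class 3 (Flammable Liquid).
The solid fuel tablets have burn rate 6.5 mm/s, which is > 2.5 mm/s, so they are Class 4.1 (Flammable Solid).
Class 4.1 quantity: one 60.6 oz pack = 1721.04 g.
1721.04 g ≤ 2 kg (cargo aircraft limit, Class 4.1) — within limit.
Class 3 quantity: 22 mL.
22 mL is within the cargo aircraft limit of 25 mL for Class 3.
The segregation rule (Class 4.1 with Class 5.1) does not apply to Class 4.1 with Class 3.
Every hazard class is within its cargo aircraft limit and no segregation rule is violated.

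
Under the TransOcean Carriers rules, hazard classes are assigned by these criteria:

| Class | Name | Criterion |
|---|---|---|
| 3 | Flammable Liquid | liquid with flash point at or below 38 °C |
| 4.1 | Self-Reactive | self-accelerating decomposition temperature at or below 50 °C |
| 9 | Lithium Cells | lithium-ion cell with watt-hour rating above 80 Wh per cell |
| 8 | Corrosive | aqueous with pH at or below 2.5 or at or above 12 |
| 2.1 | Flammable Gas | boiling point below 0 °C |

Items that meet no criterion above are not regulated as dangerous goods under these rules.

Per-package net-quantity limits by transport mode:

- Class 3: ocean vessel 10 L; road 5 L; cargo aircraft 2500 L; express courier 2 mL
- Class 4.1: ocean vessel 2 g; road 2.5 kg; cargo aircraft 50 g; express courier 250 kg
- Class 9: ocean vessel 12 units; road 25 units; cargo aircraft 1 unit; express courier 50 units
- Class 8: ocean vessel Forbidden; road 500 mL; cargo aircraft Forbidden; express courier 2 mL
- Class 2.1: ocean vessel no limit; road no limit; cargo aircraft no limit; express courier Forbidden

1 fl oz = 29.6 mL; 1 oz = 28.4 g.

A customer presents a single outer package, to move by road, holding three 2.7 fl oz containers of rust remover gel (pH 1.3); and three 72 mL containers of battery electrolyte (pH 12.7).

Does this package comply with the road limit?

pH 1.3 meets the Class 8 criterion (Corrosive), so the rust remover gel is Class 8.
Battery electrolyte: pH 12.7 ≥ 12 → Class 8 (Corrosive).
Total Class 8: (three 2.7 fl oz containers = 239.76 mL) + (three 72 mL containers = 216 mL) = 455.76 mL.
That is within the Class 8 road limit of 500 mL.

Yes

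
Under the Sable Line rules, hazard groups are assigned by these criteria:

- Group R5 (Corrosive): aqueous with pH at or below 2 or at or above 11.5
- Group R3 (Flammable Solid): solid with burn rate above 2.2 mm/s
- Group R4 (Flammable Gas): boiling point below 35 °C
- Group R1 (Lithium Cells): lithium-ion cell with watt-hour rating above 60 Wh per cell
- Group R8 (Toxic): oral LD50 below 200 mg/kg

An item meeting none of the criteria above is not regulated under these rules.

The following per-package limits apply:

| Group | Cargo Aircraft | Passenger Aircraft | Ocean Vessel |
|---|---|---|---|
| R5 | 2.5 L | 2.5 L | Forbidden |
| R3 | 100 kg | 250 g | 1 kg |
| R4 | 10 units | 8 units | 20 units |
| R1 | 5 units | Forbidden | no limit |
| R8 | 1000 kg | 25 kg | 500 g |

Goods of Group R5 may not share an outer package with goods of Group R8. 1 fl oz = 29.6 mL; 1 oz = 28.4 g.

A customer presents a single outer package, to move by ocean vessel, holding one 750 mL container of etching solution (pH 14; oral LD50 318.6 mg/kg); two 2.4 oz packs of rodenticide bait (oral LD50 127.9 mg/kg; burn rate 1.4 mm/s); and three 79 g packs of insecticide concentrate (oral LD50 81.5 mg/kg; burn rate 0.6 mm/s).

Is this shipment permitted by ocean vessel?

pH 14 meets the Group R5 criterion (Corrosive), so the etching solution is Group R5.
The rodenticide bait has oral LD50 127.9 mg/kg, which is < 200 mg/kg, so it is Group R8 (Toxic).
Oral LD50 81.5 mg/kg meets the Group R8 criterion (Toxic), so the insecticide concentrate is Group R8.
Group R5 quantity: 750 mL.
Group R5 is Forbidden by ocean vessel.
Group R8 net quantity: (two 2.4 oz packs = 136.32 g) + (three 79 g packs = 237 g) = 373.32 g.
373.32 g ≤ 500 g (ocean vessel limit, Group R8) — within limit.
Group R5 and Group R8 may not share an outer package.

No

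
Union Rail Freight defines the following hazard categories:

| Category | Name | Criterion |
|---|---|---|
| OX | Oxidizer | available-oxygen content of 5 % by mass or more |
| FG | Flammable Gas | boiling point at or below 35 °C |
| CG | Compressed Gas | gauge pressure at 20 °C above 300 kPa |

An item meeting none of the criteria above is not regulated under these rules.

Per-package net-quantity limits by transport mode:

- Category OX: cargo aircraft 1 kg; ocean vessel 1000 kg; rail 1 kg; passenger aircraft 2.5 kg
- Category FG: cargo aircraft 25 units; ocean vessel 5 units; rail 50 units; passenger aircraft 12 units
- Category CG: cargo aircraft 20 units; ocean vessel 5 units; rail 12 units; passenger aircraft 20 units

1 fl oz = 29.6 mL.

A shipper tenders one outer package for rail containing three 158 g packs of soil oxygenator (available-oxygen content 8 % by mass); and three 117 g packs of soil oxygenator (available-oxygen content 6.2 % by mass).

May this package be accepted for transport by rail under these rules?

Soil oxygenator: available-oxygen content 8 % by mass ≥ 5 % by mass → Category OX (Oxidizer).
Soil oxygenator: available-oxygen content 6.2 % by mass ≥ 5 % by mass → Category OX (Oxidizer).
Total Category OX: (three 158 g packs = 474 g) + (three 117 g packs = 351 g) = 825 g.
825 g ≤ 1 kg (rail limit, Category OX) — within limit.

Yes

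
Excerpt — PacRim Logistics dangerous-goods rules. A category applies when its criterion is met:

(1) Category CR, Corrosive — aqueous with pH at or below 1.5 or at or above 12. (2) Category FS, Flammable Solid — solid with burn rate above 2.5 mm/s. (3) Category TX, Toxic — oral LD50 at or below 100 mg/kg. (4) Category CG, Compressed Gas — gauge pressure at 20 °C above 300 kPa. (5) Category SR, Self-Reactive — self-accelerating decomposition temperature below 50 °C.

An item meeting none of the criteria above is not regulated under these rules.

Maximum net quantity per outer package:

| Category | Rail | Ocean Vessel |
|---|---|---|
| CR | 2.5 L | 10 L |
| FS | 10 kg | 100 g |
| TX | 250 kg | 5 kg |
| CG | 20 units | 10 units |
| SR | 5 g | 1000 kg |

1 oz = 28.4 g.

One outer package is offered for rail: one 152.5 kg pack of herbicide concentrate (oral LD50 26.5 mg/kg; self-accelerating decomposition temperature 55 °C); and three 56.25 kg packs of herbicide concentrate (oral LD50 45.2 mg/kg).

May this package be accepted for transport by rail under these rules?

Oral LD50 26.5 mg/kg meets the Category TX criterion (Toxic), so the herbicide concentrate is Category TX.
Herbicide concentrate: oral LD50 45.2 mg/kg ≤ 100 mg/kg → Category TX (Toxic).
Category TX net quantity: 152.5 kg + (three 56.25 kg packs = 168.75 kg) = 321.25 kg.
321.25 kg > 250 kg (rail limit, Category TX) — over the limit.

No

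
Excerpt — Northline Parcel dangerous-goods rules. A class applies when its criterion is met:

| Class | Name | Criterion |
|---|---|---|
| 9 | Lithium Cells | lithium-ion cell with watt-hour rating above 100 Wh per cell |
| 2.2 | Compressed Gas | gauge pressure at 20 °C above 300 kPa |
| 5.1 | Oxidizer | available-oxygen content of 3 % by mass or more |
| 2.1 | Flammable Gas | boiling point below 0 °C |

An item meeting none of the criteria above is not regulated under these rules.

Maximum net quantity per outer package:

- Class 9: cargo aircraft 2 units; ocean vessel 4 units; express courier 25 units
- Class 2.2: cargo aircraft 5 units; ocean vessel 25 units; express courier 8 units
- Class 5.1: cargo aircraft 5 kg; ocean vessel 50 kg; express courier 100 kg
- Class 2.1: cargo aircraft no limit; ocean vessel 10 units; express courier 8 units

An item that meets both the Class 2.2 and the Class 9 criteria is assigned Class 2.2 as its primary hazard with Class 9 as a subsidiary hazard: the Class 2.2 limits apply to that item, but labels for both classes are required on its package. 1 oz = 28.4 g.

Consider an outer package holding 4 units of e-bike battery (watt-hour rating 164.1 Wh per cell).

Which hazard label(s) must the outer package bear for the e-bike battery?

Watt-hour rating 164.1 Wh per cell meets the Class 9 criterion (Lithium Cells), so the e-bike battery is Class 9.
Only the Class 9 label is required.

Class 9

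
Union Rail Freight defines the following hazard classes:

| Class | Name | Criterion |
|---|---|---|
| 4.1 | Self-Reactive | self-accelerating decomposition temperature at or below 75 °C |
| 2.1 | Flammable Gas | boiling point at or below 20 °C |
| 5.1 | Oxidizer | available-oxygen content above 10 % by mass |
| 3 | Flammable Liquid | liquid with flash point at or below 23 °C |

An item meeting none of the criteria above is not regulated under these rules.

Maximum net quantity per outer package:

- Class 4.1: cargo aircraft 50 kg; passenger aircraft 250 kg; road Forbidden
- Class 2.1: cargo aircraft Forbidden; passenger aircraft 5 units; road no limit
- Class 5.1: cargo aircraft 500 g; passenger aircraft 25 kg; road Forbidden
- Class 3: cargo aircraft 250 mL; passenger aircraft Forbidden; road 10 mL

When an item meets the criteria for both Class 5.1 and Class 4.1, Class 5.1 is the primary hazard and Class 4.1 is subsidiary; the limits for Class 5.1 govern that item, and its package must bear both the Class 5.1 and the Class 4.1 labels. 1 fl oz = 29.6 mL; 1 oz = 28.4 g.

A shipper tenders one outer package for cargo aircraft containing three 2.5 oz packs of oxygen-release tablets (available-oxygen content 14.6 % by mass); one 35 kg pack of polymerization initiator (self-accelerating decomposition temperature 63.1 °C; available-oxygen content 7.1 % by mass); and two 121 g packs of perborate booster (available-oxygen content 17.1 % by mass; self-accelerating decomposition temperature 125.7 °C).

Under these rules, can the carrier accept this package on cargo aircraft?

Available-oxygen content 14.6 % by mass meets the Class 5.1 criterion (Oxidizer), so the oxygen-release tablets are Class 5.1.
Self-accelerating decomposition temperature 63.1 °C meets the Class 4.1 criterion (Self-Reactive), so the polymerization initiator is Class 4.1.
Perborate booster: available-oxygen content 17.1 % by mass > 10 % by mass → Class 5.1 (Oxidizer).
Class 5.1 net quantity: (three 2.5 oz packs = 213 g) + (two 121 g packs = 242 g) = 455 g.
455 g is within the cargo aircraft limit of 500 g for Class 5.1.
Class 4.1 quantity: 35 kg.
35 kg ≤ 50 kg (cargo aircraft limit, Class 4.1) — within limit.
Every hazard class is within its cargo aircraft limit and no segregation rule is violated.

Yes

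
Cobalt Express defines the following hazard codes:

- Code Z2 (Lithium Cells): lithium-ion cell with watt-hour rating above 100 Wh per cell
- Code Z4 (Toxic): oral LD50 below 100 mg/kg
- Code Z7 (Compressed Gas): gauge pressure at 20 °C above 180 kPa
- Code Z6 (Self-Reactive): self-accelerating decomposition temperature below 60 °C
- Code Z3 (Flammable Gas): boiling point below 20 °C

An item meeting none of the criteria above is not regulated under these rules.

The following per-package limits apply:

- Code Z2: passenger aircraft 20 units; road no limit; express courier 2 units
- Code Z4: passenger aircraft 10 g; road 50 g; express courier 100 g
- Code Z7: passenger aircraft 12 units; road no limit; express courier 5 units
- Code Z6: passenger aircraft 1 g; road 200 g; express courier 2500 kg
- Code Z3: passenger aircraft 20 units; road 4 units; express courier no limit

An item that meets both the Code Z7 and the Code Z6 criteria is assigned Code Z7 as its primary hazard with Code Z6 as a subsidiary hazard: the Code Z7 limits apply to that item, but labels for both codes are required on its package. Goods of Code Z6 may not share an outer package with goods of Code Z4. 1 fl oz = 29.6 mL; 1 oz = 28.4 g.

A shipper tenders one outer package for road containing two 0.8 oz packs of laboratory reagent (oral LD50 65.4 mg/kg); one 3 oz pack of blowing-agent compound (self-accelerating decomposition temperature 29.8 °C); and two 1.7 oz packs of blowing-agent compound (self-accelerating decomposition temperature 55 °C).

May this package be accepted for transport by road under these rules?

The laboratory reagent has oral LD50 65.4 mg/kg, which is < 100 mg/kg, so it is Code Z4 (Toxic).
With self-accelerating decomposition temperature 29.8 °C (< 60 °C), the blowing-agent compound falls in Code Z6.
Self-accelerating decomposition temperature 55 °C meets the Code Z6 criterion (Self-Reactive), so the blowing-agent compound is Code Z6.
Code Z6 net quantity: (one 3 oz pack = 85.2 g) + (two 1.7 oz packs = 96.56 g) = 181.76 g.
181.76 g is within the road limit of 200 g for Code Z6.
Code Z4 quantity: two 0.8 oz packs = 45.44 g.
That is within the Code Z4 road limit of 50 g.
Code Z6 and Code Z4 may not share an outer package.

No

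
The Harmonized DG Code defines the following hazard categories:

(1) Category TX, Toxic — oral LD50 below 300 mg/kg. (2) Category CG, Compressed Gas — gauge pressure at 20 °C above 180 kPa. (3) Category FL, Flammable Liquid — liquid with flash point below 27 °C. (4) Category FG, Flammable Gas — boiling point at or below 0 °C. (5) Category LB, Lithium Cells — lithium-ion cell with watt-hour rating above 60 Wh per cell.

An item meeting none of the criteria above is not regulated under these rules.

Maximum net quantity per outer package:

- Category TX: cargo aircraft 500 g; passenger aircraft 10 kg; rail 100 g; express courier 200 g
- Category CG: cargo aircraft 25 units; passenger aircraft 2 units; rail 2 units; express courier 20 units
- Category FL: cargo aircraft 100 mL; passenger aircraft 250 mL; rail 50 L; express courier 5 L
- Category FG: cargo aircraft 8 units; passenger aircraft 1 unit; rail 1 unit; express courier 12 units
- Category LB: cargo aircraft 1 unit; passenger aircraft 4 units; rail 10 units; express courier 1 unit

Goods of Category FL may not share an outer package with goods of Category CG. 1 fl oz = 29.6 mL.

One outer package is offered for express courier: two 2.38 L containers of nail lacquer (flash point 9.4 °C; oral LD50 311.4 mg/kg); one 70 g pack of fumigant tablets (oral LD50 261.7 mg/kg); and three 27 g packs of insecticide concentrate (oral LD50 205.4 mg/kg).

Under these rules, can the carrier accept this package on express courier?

Yes

The nail lacquer has flash point 9.4 °C, which is < 27 °C, so it is Category FL (Flammable Liquid).
With oral LD50 261.7 mg/kg (< 300 mg/kg), the fumigant tablets fall in Category TX.
Oral LD50 205.4 mg/kg meets the Category TX criterion (Toxic), so the insecticide concentrate is Category TX.
Category FL quantity: two 2.38 L containers = 4.76 L.
4.76 L is within the express courier limit of 5 L for Category FL.
Total Category TX: 70 g + (three 27 g packs = 81 g) = 151 g.
151 g is within the express courier limit of 200 g for Category TX.
The segregation rule (Category FL with Category CG) does not apply to Category FL with Category TX.
Every hazard category is within its express courier limit and no segregation rule is violated.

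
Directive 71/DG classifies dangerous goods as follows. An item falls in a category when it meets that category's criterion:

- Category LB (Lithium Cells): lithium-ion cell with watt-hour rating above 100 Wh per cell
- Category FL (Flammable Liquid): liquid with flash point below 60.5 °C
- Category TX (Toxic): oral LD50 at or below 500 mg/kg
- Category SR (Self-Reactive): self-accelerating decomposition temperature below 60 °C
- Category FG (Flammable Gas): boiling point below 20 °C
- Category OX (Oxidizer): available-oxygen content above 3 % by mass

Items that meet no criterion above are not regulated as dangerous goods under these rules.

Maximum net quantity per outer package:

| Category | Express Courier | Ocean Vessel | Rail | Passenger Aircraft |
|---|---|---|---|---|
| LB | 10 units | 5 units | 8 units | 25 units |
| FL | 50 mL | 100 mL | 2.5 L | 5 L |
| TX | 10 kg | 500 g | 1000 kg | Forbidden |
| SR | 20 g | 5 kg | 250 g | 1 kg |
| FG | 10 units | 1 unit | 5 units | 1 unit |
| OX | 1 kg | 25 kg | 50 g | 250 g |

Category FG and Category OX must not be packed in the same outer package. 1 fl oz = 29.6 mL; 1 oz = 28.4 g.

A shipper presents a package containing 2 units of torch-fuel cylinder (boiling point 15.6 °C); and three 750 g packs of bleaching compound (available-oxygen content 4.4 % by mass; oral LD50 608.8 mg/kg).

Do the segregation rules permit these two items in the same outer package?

No

Torch-fuel cylinder: boiling point 15.6 °C < 20 °C → Category FG (Flammable Gas).
Bleaching compound: available-oxygen content 4.4 % by mass > 3 % by mass → Category OX (Oxidizer).
Category FG and Category OX may not share an outer package.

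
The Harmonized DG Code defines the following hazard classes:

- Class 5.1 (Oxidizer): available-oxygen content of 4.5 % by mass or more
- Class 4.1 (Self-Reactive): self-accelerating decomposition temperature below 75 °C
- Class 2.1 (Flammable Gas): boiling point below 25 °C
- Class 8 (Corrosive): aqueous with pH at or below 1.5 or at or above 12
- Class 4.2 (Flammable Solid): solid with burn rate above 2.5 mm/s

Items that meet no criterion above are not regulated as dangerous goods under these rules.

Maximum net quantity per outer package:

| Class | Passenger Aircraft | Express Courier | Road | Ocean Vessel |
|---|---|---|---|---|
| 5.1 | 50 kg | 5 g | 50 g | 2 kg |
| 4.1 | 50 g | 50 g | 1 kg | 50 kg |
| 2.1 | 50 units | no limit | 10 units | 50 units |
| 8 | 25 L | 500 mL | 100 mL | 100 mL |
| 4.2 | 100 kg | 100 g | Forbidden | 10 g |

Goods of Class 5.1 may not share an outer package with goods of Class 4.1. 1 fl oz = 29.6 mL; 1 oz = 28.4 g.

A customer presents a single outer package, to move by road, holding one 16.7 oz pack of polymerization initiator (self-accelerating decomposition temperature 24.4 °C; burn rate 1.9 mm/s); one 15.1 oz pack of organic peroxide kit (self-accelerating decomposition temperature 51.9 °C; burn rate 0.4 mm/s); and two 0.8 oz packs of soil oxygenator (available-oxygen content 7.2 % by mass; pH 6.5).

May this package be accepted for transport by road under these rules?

Self-accelerating decomposition temperature 24.4 °C meets the Class 4.1 criterion (Self-Reactive), so the polymerization initiator is Class 4.1.
Organic peroxide kit: self-accelerating decomposition temperature 51.9 °C < 75 °C → Class 4.1 (Self-Reactive).
With available-oxygen content 7.2 % by mass (≥ 4.5 % by mass), the soil oxygenator falls in Class 5.1.
Class 5.1 quantity: two 0.8 oz packs = 45.44 g.
45.44 g ≤ 50 g (road limit, Class 5.1) — within limit.
Total Class 4.1: (one 16.7 oz pack = 474.28 g) + (one 15.1 oz pack = 428.84 g) = 903.12 g.
903.12 g ≤ 1 kg (road limit, Class 4.1) — within limit.
Class 5.1 and Class 4.1 may not share an outer package.

No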